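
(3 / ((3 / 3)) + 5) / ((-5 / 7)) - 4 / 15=-172 / 15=-11.47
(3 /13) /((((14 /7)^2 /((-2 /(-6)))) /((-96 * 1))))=-24 /13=-1.85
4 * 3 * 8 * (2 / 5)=192 / 5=38.40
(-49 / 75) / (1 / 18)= -294 / 25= -11.76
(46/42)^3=12167/9261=1.31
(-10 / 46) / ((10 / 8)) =-4 / 23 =-0.17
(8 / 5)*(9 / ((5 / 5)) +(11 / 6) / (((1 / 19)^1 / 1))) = 1052 / 15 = 70.13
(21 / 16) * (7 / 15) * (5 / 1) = 49 / 16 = 3.06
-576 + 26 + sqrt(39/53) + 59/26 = -14241/26 + sqrt(2067)/53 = -546.87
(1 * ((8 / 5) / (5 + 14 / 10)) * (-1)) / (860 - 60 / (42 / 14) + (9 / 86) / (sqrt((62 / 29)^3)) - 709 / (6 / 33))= 11997 * sqrt(1798) / 568951030147327 + 46490523796 / 568951030147327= 0.00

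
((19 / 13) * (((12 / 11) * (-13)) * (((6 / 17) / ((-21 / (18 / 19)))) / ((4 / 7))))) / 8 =0.07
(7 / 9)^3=343 / 729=0.47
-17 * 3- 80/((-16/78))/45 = -127/3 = -42.33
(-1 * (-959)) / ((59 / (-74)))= -70966 / 59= -1202.81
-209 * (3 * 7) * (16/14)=-5016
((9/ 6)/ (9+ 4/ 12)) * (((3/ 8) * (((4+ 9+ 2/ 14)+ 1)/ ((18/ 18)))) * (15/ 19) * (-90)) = -1804275/ 29792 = -60.56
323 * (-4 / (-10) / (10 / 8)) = 2584 / 25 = 103.36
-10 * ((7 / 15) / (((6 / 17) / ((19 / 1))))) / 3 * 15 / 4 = -11305 / 36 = -314.03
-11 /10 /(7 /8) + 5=3.74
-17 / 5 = -3.40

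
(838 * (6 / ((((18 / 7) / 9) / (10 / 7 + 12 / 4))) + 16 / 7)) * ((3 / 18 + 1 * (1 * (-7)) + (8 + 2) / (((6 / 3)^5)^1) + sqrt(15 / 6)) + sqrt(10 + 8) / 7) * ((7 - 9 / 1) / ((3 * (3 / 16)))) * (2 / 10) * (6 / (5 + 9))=-8943136 * sqrt(10) / 735 - 17886272 * sqrt(2) / 1715 + 349900196 / 2205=105458.51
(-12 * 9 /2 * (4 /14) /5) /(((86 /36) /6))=-11664 /1505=-7.75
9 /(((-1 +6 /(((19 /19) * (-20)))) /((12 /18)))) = -60 /13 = -4.62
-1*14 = -14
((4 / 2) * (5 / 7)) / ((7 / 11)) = 110 / 49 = 2.24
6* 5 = 30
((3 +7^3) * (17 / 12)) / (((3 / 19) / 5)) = 279395 / 18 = 15521.94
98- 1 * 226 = -128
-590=-590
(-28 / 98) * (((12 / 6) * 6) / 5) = -24 / 35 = -0.69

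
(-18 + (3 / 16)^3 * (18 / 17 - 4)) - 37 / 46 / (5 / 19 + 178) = -48884442887 / 2712201216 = -18.02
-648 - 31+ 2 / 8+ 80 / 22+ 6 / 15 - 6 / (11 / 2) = -148677 / 220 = -675.80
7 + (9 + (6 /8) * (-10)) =17 /2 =8.50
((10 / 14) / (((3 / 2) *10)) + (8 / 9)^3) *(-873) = -371219 / 567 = -654.71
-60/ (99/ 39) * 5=-1300/ 11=-118.18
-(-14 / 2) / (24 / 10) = 35 / 12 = 2.92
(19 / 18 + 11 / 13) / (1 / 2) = 445 / 117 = 3.80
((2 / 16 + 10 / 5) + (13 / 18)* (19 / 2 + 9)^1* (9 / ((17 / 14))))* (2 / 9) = 13757 / 612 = 22.48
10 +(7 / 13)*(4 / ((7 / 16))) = 194 / 13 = 14.92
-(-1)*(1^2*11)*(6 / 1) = 66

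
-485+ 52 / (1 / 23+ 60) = -484.13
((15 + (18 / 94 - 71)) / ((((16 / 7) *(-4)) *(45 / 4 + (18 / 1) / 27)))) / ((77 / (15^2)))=1770525 / 1182896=1.50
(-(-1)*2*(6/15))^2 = 16/25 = 0.64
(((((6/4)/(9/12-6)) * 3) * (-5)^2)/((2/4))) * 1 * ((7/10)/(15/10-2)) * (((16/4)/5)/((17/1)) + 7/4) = 1833/17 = 107.82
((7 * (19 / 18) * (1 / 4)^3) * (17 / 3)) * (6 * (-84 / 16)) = -15827 / 768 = -20.61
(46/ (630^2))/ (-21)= -0.00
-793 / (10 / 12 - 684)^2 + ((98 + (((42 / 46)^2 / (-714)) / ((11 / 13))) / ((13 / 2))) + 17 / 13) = 2145709867785868 / 21607099284199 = 99.31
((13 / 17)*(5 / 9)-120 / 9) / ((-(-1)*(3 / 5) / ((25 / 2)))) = -246875 / 918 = -268.93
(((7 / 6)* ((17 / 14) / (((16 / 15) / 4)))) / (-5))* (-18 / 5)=153 / 40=3.82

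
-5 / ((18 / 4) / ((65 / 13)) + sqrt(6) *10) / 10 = -0.02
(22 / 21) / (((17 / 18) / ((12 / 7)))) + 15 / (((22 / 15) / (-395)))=-4037.87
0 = 0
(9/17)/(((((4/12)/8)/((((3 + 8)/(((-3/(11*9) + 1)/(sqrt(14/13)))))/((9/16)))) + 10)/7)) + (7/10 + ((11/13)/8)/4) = 12721833960469/11596608564320 -30492*sqrt(182)/5575292579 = 1.10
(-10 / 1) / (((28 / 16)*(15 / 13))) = -4.95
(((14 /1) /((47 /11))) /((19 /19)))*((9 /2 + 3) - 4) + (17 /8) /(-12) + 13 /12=12.37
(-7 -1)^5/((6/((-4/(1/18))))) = 393216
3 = 3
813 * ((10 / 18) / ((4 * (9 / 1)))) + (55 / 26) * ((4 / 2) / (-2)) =14645 / 1404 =10.43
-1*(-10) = 10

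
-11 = -11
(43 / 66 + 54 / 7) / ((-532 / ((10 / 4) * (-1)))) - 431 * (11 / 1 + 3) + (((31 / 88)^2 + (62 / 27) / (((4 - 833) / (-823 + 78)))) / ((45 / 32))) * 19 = -6004.40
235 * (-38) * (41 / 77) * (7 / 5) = -73226 / 11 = -6656.91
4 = 4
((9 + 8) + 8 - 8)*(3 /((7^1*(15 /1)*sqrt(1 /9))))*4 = 204 /35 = 5.83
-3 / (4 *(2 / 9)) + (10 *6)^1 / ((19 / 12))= 5247 / 152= 34.52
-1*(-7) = 7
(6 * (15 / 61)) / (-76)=-45 / 2318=-0.02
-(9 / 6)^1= -3 / 2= -1.50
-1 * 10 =-10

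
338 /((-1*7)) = -338 /7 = -48.29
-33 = -33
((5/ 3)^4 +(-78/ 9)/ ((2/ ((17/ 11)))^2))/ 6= 49811/ 117612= 0.42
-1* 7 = -7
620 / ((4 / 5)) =775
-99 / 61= -1.62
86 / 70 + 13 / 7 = 108 / 35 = 3.09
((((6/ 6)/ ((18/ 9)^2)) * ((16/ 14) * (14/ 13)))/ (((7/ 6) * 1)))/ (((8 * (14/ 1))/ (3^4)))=243/ 1274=0.19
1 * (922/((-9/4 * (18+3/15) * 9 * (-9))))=18440/66339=0.28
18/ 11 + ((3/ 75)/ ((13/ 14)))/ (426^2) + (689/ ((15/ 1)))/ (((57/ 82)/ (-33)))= -2178.99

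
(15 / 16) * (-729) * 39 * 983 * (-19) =7965086805 / 16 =497817925.31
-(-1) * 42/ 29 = 42/ 29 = 1.45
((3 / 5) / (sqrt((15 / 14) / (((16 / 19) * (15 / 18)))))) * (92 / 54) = 184 * sqrt(133) / 2565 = 0.83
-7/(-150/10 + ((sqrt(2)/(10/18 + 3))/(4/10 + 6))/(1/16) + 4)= 10080 *sqrt(2)/245783 + 157696/245783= 0.70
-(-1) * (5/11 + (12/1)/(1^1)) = 137/11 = 12.45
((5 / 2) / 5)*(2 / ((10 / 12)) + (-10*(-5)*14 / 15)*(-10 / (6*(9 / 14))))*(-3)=24014 / 135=177.88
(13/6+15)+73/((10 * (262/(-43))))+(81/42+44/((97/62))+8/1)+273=1745290697/5336940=327.02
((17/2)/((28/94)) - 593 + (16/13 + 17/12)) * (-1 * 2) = 306752/273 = 1123.63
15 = 15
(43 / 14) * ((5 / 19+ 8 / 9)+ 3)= 15265 / 1197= 12.75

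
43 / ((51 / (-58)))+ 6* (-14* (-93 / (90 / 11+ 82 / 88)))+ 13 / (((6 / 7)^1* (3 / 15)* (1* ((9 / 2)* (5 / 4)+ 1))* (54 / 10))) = 23716513354 / 29265381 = 810.39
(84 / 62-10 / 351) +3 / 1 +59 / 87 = 1579168 / 315549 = 5.00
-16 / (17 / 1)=-16 / 17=-0.94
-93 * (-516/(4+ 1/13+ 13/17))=5302674/535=9911.54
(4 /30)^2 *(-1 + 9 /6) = 2 /225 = 0.01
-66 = -66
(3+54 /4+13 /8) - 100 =-655 /8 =-81.88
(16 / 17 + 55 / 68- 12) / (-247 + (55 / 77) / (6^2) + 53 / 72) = 42 / 1009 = 0.04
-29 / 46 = -0.63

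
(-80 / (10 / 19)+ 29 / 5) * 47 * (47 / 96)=-1614779 / 480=-3364.12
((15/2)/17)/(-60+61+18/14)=105/544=0.19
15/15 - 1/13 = 12/13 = 0.92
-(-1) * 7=7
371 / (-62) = -371 / 62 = -5.98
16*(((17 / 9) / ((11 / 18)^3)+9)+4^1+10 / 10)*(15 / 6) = 1186000 / 1331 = 891.06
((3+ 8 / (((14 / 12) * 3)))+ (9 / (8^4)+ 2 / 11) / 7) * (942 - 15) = 1553061501 / 315392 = 4924.23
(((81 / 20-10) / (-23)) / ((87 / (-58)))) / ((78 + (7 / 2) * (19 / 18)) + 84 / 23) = -714 / 353335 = -0.00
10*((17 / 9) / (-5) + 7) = 596 / 9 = 66.22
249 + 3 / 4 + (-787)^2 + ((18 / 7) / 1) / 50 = 433733161 / 700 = 619618.80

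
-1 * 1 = -1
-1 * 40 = -40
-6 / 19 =-0.32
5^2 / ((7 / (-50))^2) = 62500 / 49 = 1275.51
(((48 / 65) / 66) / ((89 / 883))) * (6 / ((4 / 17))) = 180132 / 63635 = 2.83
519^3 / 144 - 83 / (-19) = 295131197 / 304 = 970826.31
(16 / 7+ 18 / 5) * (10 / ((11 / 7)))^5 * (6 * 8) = 474821760000 / 161051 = 2948269.55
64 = 64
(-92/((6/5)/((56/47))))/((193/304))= -3915520/27213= -143.88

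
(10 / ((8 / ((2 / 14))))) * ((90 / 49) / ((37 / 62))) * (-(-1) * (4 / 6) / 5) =930 / 12691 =0.07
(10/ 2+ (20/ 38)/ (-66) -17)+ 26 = 8773/ 627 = 13.99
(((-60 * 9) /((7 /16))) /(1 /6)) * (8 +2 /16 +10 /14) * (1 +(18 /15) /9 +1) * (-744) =5091102720 /49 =103900055.51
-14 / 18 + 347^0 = 0.22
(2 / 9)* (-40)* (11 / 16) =-55 / 9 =-6.11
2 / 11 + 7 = 79 / 11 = 7.18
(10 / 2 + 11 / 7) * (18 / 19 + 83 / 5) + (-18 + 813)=605357 / 665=910.31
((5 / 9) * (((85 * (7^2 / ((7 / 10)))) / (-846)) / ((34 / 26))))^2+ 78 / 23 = 4106457797 / 333344727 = 12.32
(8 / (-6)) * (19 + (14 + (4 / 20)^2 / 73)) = -240904 / 5475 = -44.00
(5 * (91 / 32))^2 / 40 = 41405 / 8192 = 5.05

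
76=76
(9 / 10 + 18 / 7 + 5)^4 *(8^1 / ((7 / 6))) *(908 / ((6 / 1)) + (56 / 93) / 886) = 154195603976917362 / 28851316375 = 5344491.11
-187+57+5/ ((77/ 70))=-1380/ 11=-125.45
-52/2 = -26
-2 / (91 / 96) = -192 / 91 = -2.11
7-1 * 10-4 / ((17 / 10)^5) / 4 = -4359571 / 1419857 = -3.07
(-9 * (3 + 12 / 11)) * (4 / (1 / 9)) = -14580 / 11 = -1325.45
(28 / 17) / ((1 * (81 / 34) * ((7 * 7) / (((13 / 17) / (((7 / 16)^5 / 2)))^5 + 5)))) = 40163822473221087117302358944808267656 / 359879751083831242099208549211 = 111603451.85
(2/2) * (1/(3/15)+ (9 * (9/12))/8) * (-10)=-935/16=-58.44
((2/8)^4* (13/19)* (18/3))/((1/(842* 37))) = 607503/1216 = 499.59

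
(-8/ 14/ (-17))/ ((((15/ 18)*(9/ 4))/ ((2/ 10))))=32/ 8925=0.00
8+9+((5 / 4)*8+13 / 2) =67 / 2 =33.50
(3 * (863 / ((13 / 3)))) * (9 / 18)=7767 / 26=298.73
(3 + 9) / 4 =3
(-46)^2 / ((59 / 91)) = 192556 / 59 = 3263.66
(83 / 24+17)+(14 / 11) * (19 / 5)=33389 / 1320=25.29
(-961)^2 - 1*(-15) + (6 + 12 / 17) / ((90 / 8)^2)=10597576208 / 11475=923536.05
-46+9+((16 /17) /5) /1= -3129 /85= -36.81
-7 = -7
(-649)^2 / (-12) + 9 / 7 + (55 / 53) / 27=-35098.76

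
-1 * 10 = -10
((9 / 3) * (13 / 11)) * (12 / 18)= 26 / 11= 2.36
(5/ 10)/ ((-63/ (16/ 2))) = -4/ 63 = -0.06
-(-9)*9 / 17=81 / 17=4.76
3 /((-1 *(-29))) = 3 /29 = 0.10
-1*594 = -594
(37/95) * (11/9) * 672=91168/285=319.89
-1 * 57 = -57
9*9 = 81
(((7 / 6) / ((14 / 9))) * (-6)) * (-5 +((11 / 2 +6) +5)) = -207 / 4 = -51.75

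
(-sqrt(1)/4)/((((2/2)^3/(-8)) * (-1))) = -2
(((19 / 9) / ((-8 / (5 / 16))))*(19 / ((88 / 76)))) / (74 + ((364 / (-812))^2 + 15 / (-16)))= -28842095 / 1561559472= -0.02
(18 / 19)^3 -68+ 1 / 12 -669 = -60584153 / 82308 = -736.07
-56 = -56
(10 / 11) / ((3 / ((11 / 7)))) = 10 / 21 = 0.48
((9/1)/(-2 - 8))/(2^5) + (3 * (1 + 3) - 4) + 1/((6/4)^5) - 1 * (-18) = 2029813/77760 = 26.10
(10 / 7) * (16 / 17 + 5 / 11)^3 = 177795810 / 45774421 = 3.88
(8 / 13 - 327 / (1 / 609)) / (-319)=2588851 / 4147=624.27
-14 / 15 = -0.93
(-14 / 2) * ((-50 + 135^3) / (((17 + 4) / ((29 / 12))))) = -71349425 / 36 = -1981928.47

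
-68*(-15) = 1020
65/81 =0.80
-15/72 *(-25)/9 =125/216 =0.58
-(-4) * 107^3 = 4900172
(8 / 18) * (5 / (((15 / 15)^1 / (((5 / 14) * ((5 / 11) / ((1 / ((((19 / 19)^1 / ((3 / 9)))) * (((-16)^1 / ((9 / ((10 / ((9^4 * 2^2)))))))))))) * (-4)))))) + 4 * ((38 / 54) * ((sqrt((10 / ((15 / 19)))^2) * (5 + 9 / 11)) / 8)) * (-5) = -1768455680 / 13640319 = -129.65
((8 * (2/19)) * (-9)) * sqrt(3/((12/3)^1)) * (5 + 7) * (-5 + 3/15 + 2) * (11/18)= 7392 * sqrt(3)/95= 134.77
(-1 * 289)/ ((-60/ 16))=1156/ 15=77.07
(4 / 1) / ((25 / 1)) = 4 / 25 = 0.16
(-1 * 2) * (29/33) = -58/33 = -1.76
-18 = -18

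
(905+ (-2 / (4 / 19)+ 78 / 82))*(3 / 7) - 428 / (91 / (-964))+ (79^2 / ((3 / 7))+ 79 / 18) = 654283243 / 33579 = 19484.89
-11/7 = -1.57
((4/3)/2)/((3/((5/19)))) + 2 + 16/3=1264/171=7.39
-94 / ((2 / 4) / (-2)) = 376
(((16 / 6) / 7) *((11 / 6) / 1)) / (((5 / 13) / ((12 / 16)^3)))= 429 / 560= 0.77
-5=-5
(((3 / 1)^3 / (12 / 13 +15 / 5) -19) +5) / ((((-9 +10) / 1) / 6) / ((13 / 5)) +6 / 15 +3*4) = -47190 / 82637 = -0.57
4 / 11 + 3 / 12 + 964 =42443 / 44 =964.61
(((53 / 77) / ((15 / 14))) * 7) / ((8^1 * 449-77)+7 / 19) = 7049 / 5510340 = 0.00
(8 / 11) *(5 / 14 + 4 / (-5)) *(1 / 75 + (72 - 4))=-632524 / 28875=-21.91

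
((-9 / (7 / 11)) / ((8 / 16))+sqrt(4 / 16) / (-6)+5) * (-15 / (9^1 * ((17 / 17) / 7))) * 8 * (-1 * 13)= -255190 / 9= -28354.44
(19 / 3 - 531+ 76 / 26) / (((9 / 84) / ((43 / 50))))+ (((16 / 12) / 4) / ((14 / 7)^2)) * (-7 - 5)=-12252421 / 2925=-4188.86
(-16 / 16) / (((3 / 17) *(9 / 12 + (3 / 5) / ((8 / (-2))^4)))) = -21760 / 2889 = -7.53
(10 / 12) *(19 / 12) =95 / 72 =1.32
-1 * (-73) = 73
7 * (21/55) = 147/55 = 2.67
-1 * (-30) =30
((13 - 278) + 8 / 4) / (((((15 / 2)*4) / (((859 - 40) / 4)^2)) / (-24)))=176410143 / 20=8820507.15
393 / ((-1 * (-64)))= 393 / 64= 6.14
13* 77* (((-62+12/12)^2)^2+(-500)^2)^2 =198891426230778281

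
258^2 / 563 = 66564 / 563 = 118.23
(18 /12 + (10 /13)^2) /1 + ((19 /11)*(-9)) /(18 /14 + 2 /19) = -6248389 /687830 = -9.08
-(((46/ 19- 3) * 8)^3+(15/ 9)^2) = 5961773/ 61731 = 96.58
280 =280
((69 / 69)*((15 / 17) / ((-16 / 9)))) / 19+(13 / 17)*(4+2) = 23577 / 5168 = 4.56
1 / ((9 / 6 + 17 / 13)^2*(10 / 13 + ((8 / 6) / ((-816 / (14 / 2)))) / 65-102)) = -26891280 / 21459707143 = -0.00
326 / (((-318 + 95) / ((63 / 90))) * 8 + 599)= -2282 / 13647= -0.17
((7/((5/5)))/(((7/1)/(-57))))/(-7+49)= -19/14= -1.36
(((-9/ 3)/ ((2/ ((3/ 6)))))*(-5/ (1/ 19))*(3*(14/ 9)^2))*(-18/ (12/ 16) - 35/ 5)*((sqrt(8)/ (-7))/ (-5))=-8246*sqrt(2)/ 9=-1295.73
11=11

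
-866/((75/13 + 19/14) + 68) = -157612/13673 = -11.53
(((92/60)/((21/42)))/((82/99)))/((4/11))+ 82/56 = 16712/1435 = 11.65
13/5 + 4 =33/5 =6.60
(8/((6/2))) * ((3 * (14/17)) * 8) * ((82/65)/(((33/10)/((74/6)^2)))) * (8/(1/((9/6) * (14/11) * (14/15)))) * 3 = 157714407424/1203345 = 131063.33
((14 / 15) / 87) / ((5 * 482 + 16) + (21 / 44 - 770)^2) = 27104 / 1502222845185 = 0.00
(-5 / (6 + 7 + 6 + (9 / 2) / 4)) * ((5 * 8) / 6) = -1.66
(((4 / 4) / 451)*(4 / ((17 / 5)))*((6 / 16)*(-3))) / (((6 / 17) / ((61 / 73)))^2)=-316285 / 19227032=-0.02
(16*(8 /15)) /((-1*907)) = -128 /13605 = -0.01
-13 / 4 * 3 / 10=-0.98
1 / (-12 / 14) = -7 / 6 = -1.17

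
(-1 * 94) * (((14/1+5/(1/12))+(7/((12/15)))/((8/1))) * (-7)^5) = 1898199387/16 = 118637461.69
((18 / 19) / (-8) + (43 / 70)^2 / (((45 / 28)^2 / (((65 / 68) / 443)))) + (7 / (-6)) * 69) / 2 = -467190347813 / 11590209000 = -40.31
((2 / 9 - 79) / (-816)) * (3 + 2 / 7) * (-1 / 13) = -16307 / 668304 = -0.02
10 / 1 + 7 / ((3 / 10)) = 100 / 3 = 33.33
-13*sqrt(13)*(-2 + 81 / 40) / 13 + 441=441 - sqrt(13) / 40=440.91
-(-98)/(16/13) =79.62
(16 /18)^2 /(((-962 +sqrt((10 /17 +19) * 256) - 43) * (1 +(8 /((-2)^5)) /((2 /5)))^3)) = -186613760 /12455094033 - 524288 * sqrt(629) /12455094033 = -0.02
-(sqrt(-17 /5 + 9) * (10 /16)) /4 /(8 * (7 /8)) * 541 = -541 * sqrt(35) /112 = -28.58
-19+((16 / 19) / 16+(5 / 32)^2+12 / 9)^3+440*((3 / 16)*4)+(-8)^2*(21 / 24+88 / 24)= 120198966143068081 / 198849469612032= 604.47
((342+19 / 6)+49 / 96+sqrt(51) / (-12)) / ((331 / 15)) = 165925 / 10592 - 5 * sqrt(51) / 1324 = 15.64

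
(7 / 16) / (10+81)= 1 / 208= 0.00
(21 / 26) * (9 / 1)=189 / 26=7.27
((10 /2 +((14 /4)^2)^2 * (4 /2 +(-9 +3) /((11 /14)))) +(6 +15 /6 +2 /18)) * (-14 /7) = 659099 /396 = 1664.39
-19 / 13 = -1.46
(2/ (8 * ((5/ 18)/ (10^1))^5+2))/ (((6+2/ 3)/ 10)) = 22674816/ 15116545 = 1.50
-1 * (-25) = 25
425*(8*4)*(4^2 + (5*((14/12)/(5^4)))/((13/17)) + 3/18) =42906368/195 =220032.66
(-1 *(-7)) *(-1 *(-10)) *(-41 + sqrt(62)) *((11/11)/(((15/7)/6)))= -6492.69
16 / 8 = 2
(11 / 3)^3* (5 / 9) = 6655 / 243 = 27.39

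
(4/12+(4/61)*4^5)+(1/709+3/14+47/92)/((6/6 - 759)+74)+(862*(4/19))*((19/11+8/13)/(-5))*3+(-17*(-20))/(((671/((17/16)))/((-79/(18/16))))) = -614068303208713/2724294645072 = -225.40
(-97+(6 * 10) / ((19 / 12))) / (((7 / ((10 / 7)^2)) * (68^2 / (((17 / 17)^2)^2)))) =-28075 / 7533652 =-0.00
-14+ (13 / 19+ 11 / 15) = -3586 / 285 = -12.58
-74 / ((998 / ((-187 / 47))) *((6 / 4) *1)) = 13838 / 70359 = 0.20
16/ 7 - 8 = -40/ 7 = -5.71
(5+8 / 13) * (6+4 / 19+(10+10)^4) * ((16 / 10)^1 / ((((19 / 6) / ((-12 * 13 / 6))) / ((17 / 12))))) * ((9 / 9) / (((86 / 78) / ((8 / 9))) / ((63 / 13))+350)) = -5070624972672 / 106211615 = -47740.78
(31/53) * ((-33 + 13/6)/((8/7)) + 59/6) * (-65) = 1658345/2544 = 651.87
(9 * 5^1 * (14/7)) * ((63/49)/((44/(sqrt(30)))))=405 * sqrt(30)/154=14.40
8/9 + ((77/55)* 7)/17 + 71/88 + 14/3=467123/67320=6.94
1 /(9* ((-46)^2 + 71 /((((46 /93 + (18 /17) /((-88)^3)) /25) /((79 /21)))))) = 373036601 /52427937761604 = 0.00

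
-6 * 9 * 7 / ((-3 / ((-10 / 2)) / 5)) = -3150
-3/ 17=-0.18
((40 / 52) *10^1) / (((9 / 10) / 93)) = 31000 / 39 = 794.87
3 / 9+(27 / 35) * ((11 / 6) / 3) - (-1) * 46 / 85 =961 / 714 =1.35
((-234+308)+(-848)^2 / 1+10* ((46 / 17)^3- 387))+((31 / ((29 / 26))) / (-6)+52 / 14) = 2140803726109 / 2992017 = 715505.20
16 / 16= 1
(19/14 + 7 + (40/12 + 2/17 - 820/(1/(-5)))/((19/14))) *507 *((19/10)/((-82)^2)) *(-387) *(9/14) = -24211093203063/224043680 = -108064.17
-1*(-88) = 88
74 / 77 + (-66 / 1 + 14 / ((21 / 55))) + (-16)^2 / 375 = -27.69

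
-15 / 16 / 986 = -15 / 15776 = -0.00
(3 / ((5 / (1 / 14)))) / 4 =3 / 280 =0.01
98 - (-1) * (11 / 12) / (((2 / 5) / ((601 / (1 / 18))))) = 99557 / 4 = 24889.25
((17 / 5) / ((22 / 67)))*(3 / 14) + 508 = 785737 / 1540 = 510.22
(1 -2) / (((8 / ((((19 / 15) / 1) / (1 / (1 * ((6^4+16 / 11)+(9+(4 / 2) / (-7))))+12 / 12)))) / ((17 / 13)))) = -0.21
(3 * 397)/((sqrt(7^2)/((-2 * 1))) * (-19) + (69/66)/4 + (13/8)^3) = 2235904/133389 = 16.76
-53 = -53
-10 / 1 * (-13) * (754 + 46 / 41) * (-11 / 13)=-3405600 / 41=-83063.41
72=72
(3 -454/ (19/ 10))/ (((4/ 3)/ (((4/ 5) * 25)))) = -67245/ 19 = -3539.21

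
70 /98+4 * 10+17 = 404 /7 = 57.71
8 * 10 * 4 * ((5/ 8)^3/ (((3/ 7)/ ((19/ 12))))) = 83125/ 288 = 288.63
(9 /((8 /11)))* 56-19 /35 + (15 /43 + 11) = 1059228 /1505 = 703.81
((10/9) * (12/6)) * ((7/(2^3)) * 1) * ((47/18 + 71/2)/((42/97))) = 171.15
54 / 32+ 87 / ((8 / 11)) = 1941 / 16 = 121.31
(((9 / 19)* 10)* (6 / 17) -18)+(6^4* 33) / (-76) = -187038 / 323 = -579.07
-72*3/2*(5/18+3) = -354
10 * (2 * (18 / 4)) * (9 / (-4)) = -405 / 2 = -202.50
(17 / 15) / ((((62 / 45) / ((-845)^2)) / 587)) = 21375766425 / 62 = 344770426.21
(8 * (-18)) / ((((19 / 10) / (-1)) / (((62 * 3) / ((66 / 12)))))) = 535680 / 209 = 2563.06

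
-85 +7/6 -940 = -6143/6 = -1023.83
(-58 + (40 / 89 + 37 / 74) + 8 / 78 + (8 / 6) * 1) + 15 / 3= -351367 / 6942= -50.61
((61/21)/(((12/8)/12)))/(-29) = -488/609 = -0.80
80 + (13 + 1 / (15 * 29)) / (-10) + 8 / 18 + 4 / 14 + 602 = 31124312 / 45675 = 681.43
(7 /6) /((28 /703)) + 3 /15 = 29.49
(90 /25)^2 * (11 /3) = 1188 /25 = 47.52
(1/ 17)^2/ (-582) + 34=5718731/ 168198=34.00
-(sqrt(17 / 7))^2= -17 / 7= -2.43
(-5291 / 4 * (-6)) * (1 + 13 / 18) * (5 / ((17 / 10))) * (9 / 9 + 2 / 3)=20502625 / 306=67002.04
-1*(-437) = 437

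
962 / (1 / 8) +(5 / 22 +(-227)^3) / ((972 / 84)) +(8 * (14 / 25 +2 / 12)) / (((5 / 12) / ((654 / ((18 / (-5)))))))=-4978203211 / 4950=-1005697.62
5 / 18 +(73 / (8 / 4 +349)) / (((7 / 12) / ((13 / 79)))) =3349 / 9954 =0.34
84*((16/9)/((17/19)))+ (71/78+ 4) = 75941/442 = 171.81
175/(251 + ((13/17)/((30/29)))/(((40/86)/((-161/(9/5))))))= 1.61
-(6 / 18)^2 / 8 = -1 / 72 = -0.01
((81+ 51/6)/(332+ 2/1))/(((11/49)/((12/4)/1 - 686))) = -815.27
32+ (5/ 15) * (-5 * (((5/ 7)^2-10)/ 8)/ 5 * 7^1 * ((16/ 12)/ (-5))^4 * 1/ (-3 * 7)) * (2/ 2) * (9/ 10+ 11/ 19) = 4524520624/ 141395625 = 32.00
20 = 20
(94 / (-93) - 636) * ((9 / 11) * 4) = -710904 / 341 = -2084.76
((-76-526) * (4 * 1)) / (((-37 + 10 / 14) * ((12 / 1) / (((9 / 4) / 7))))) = 903 / 508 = 1.78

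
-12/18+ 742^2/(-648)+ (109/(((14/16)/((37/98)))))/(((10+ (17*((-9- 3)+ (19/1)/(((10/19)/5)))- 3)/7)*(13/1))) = -514450233751/605026422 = -850.29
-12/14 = -6/7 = -0.86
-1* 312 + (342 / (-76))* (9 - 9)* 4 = -312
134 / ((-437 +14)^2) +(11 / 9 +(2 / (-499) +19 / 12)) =1000818551 / 357142284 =2.80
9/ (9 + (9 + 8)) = 9/ 26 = 0.35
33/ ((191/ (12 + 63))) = 2475/ 191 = 12.96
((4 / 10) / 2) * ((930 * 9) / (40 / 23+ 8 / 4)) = 19251 / 43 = 447.70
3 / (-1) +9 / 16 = -39 / 16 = -2.44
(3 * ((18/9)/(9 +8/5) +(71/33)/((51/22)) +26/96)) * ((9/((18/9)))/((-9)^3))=-180035/7006176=-0.03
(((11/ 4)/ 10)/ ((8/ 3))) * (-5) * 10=-165/ 32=-5.16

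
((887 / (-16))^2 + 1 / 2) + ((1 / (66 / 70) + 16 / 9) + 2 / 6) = 77983187 / 25344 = 3076.99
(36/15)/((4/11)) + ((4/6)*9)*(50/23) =2259/115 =19.64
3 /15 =1 /5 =0.20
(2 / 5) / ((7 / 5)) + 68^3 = 2201026 / 7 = 314432.29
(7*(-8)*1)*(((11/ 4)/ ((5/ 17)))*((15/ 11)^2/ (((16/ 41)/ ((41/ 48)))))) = -3000585/ 1408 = -2131.10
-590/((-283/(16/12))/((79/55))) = 37288/9339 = 3.99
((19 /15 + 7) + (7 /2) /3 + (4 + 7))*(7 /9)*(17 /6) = 72947 /1620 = 45.03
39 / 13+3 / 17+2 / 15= 844 / 255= 3.31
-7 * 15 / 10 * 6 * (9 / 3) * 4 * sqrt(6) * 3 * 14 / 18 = -1764 * sqrt(6) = -4320.90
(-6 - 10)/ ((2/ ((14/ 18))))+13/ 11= -499/ 99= -5.04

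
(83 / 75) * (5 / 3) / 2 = 83 / 90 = 0.92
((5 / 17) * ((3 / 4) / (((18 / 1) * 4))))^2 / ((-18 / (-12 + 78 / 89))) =1375 / 237044736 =0.00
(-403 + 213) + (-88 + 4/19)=-5278/19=-277.79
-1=-1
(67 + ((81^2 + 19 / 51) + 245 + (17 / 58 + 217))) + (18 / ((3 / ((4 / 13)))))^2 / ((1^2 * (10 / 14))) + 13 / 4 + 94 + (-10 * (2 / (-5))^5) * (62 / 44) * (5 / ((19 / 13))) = 187885017726209 / 26119879500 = 7193.18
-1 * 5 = -5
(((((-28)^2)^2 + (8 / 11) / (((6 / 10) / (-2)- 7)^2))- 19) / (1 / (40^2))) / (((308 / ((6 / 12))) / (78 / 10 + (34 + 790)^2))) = 444788795391671480 / 410333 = 1083970325057.14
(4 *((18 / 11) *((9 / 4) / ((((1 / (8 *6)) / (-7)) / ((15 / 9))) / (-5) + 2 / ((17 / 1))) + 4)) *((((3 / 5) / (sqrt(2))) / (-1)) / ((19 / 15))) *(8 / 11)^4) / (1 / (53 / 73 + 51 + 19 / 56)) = -4574799846899712 *sqrt(2) / 8782989241103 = -736.62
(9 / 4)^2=81 / 16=5.06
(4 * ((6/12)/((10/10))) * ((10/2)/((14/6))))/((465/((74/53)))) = 148/11501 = 0.01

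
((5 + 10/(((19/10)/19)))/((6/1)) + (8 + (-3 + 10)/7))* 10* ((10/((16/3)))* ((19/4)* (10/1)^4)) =47203125/2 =23601562.50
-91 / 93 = -0.98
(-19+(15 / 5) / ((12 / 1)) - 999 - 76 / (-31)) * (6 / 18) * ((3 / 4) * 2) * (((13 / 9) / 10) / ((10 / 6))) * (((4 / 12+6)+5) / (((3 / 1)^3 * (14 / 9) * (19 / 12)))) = -27823237 / 3710700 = -7.50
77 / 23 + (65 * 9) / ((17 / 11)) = 149314 / 391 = 381.88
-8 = -8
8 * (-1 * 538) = -4304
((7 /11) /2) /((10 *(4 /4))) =7 /220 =0.03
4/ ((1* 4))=1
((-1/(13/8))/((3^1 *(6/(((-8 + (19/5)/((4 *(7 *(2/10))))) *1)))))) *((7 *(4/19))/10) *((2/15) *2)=328/33345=0.01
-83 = -83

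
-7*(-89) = 623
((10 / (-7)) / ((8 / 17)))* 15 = -1275 / 28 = -45.54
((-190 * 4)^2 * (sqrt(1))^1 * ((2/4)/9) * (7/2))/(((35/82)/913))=2162130080/9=240236675.56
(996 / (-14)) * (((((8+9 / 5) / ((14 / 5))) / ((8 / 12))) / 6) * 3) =-747 / 4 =-186.75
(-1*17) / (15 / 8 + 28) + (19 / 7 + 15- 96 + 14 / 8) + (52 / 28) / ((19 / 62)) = -71.04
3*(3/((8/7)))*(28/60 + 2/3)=357/40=8.92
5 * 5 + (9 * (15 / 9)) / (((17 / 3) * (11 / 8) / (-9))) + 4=11.67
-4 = -4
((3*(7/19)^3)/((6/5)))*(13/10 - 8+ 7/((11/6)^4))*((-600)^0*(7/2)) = -2137435027/803380952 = -2.66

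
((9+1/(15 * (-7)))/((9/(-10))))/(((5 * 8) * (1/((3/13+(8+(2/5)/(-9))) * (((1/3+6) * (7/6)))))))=-10736938/710775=-15.11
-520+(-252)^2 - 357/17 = 62963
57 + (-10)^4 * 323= 3230057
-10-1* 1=-11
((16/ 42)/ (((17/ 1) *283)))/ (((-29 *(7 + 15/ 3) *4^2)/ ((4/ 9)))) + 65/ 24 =1713990911/ 632858184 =2.71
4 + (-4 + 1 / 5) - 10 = -49 / 5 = -9.80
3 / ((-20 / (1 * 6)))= -9 / 10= -0.90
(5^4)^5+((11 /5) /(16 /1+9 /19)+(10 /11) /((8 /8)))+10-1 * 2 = 1641750335693515044 /17215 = 95367431640634.04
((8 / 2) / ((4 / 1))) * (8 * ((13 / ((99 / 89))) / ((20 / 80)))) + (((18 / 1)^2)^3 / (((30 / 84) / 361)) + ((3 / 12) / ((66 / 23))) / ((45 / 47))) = 408429129952057 / 11880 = 34379556393.27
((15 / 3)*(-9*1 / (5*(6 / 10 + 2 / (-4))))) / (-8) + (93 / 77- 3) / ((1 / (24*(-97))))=1288521 / 308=4183.51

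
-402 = -402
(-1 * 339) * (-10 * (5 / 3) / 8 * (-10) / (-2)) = 14125 / 4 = 3531.25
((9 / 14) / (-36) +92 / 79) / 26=5073 / 115024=0.04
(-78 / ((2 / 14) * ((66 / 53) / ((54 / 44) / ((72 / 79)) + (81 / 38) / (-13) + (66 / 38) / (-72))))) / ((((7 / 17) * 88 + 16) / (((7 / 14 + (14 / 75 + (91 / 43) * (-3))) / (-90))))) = -34801069398389 / 56884690368000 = -0.61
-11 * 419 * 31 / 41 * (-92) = 320606.54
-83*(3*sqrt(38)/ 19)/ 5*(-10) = 498*sqrt(38)/ 19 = 161.57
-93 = -93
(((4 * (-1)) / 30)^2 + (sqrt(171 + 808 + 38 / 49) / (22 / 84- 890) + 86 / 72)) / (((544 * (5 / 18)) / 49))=53459 / 136000- 1323 * sqrt(48009) / 25410920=0.38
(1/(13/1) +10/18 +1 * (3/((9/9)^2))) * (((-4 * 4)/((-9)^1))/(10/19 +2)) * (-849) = -2285225/1053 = -2170.20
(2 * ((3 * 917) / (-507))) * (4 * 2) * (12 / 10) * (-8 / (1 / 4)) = 2817024 / 845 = 3333.76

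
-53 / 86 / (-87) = 53 / 7482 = 0.01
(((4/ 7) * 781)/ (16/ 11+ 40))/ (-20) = -8591/ 15960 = -0.54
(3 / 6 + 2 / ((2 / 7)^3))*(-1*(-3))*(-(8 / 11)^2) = -16560 / 121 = -136.86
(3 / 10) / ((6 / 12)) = 3 / 5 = 0.60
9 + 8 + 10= 27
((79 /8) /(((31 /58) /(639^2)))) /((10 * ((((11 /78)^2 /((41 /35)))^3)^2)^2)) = 6785995443862786128205216441219934143048599454163093908600872129068531712 /5159084891829526932729783584118479334716796875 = 1315348668638852405663783000.00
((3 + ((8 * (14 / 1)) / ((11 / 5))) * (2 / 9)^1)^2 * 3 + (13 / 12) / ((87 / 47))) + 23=241853273 / 378972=638.18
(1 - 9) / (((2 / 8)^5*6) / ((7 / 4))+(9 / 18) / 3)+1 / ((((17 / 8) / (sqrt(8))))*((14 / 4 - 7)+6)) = -21504 / 457+32*sqrt(2) / 85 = -46.52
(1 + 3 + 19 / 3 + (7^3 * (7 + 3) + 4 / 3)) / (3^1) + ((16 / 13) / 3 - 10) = 133103 / 117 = 1137.63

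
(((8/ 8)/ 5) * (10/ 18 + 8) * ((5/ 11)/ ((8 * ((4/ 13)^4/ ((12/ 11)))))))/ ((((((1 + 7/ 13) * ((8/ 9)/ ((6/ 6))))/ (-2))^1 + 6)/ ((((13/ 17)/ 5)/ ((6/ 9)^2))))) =912266901/ 1191055360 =0.77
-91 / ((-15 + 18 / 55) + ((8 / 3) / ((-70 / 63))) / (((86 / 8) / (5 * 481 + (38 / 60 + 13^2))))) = 153725 / 995791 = 0.15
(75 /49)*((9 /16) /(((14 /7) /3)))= 2025 /1568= 1.29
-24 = -24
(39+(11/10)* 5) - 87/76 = 3295/76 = 43.36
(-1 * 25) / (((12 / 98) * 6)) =-1225 / 36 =-34.03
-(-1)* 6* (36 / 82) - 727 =-29699 / 41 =-724.37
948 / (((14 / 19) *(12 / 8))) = 6004 / 7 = 857.71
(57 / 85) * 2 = 1.34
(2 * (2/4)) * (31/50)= 31/50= 0.62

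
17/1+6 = 23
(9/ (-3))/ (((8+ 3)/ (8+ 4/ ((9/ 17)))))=-140/ 33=-4.24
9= 9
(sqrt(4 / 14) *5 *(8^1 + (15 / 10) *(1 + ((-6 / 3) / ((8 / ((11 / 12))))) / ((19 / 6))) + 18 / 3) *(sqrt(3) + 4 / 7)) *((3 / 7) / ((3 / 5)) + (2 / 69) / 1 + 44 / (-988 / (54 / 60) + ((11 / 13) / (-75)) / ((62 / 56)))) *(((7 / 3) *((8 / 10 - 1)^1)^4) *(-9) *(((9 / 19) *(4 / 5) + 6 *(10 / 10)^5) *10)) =-2995724855078187 *sqrt(42) / 180796130150125 - 11982899420312748 *sqrt(14) / 1265572911050875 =-142.81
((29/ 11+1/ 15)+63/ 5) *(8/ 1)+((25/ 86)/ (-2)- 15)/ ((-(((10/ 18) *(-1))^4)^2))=794389774153/ 443437500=1791.44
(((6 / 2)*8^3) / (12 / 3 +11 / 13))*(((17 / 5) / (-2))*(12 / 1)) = -226304 / 35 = -6465.83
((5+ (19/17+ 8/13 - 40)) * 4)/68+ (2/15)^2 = -1639172/845325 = -1.94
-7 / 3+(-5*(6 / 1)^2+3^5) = 182 / 3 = 60.67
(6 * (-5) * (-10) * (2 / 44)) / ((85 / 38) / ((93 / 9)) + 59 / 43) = 7598100 / 885137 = 8.58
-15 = -15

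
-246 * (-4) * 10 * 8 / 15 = 5248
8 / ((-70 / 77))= -44 / 5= -8.80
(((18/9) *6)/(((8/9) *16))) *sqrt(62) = 27 *sqrt(62)/32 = 6.64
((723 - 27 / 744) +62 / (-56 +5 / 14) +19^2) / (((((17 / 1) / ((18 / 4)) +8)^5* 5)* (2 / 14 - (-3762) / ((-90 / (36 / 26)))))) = -1124116085983527 / 67914421444670702848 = -0.00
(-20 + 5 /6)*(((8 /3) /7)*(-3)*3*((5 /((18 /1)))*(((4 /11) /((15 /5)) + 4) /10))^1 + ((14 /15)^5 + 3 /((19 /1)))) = -12102649151 /1333158750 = -9.08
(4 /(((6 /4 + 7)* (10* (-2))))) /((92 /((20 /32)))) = -1 /6256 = -0.00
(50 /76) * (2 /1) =25 /19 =1.32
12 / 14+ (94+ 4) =692 / 7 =98.86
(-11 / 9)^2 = 121 / 81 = 1.49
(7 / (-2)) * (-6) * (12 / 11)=252 / 11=22.91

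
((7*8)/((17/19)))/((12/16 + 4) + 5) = 4256/663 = 6.42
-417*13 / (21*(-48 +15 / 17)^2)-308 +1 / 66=-30442410469 / 98806554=-308.10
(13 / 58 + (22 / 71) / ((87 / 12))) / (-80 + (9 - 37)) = -1099 / 444744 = -0.00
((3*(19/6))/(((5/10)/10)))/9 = 190/9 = 21.11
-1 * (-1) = 1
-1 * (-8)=8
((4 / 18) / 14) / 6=1 / 378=0.00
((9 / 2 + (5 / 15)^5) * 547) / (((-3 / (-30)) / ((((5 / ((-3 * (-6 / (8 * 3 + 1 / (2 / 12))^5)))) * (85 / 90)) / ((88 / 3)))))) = 144570390625 / 27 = 5354458912.04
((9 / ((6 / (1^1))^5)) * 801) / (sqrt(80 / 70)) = 89 * sqrt(14) / 384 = 0.87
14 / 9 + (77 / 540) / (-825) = 62993 / 40500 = 1.56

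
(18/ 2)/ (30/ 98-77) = -441/ 3758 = -0.12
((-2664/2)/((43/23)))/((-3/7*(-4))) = -17871/43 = -415.60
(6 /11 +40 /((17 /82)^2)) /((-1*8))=-1480147 /12716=-116.40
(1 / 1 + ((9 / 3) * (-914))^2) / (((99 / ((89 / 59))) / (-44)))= -2676609140 / 531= -5040695.18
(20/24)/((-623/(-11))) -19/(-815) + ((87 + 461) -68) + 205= 2086947797/3046470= 685.04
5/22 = 0.23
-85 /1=-85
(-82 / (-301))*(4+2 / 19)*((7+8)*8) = 134.21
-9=-9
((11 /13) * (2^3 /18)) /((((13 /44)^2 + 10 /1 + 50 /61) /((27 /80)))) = 0.01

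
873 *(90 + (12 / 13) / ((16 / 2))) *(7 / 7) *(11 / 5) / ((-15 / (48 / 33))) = -5454504 / 325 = -16783.09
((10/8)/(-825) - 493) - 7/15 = -108563/220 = -493.47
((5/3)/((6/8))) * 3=20/3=6.67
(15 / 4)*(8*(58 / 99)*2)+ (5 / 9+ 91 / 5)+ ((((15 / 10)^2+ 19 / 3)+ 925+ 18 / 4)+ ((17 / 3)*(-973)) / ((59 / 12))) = -15120401 / 116820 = -129.43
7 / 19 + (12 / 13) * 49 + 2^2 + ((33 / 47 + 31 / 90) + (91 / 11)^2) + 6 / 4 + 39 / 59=452176318463 / 3729449295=121.24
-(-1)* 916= 916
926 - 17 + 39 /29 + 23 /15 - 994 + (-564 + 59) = -255398 /435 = -587.12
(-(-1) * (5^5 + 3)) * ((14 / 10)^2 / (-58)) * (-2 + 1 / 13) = 203.28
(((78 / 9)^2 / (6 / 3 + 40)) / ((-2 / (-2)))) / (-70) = -169 / 6615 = -0.03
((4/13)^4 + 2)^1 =57378/28561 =2.01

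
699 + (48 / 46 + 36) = 736.04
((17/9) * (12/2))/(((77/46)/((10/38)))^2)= 1798600/6421107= 0.28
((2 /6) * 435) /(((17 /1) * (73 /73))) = 145 /17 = 8.53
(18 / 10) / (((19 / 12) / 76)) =432 / 5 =86.40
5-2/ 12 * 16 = 7/ 3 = 2.33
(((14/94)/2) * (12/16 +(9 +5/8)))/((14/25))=2075/1504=1.38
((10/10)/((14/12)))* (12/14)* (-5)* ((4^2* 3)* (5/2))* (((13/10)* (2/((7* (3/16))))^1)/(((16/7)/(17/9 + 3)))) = -91520/49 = -1867.76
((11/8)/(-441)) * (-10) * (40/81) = 550/35721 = 0.02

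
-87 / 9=-29 / 3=-9.67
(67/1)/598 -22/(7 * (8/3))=-8929/8372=-1.07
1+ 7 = 8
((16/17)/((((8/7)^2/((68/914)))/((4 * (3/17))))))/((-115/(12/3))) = -1176/893435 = -0.00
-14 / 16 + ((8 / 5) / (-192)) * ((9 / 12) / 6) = -841 / 960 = -0.88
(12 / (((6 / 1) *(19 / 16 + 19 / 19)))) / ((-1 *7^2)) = -32 / 1715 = -0.02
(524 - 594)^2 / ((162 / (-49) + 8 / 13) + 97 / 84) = -37455600 / 11741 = -3190.15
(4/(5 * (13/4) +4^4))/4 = 4/1089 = 0.00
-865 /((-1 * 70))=173 /14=12.36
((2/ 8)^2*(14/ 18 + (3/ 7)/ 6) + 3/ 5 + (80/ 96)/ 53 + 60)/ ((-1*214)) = -32411699/ 114327360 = -0.28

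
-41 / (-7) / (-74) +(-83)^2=3568461 / 518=6888.92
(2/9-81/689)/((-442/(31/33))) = -1829/8222526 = -0.00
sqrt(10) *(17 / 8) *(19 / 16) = 323 *sqrt(10) / 128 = 7.98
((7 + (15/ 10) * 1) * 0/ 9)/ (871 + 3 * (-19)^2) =0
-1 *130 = -130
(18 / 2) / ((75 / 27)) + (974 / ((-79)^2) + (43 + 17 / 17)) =7394971 / 156025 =47.40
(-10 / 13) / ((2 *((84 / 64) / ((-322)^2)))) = -1184960 / 39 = -30383.59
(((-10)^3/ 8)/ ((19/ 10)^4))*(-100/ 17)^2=-12500000000/ 37662769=-331.89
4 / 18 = 2 / 9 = 0.22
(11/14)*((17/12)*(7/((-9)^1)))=-187/216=-0.87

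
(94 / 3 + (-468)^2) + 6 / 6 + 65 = 657364 / 3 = 219121.33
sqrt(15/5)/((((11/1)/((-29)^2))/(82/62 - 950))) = -24732969 * sqrt(3)/341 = -125626.86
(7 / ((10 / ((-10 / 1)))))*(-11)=77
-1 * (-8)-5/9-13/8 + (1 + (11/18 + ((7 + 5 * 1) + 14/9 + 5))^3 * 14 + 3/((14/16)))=98585.48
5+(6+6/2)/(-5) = 16/5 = 3.20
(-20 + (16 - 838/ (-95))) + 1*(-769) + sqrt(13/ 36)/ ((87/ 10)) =-72597/ 95 + 5*sqrt(13)/ 261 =-764.11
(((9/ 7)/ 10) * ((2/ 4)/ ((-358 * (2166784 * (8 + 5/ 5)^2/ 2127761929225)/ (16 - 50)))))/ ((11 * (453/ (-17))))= -122984639509205/ 487034895384576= -0.25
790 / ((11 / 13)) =933.64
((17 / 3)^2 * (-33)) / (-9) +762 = 23753 / 27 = 879.74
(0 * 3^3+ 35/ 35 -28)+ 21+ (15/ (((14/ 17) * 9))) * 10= 299/ 21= 14.24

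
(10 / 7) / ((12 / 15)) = 25 / 14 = 1.79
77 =77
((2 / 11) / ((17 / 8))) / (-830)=-8 / 77605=-0.00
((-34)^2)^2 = 1336336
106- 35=71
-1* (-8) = 8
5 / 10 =1 / 2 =0.50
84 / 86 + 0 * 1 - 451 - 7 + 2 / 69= -1355902 / 2967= -456.99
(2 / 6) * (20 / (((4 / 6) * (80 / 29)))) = 29 / 8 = 3.62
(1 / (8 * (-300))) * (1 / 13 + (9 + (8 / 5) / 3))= -937 / 234000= -0.00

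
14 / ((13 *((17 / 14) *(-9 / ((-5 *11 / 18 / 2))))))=2695 / 17901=0.15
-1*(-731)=731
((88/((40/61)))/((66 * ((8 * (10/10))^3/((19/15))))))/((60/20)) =1159/691200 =0.00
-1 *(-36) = 36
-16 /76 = -4 /19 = -0.21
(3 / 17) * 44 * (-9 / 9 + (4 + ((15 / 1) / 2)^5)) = 25062543 / 136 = 184283.40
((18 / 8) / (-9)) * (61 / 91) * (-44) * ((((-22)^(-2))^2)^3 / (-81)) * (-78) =61 / 110436158966740992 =0.00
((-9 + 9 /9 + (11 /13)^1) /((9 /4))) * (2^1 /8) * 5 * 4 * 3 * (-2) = 1240 /13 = 95.38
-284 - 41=-325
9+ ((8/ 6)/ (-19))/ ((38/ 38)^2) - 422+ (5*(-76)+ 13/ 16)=-722539/ 912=-792.26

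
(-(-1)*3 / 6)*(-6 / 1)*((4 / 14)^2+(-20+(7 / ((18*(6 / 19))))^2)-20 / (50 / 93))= 158892211 / 952560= 166.81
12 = 12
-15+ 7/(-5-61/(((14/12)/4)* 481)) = -298054/18299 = -16.29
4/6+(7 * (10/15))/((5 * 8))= 47/60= 0.78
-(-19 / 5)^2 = -361 / 25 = -14.44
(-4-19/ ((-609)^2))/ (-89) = 1483543/ 33008409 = 0.04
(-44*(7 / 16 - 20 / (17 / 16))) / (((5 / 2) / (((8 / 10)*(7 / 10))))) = 181.21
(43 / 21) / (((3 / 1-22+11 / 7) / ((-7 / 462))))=43 / 24156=0.00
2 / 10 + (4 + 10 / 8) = 109 / 20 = 5.45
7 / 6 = 1.17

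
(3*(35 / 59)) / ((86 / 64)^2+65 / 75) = 1612800 / 2421773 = 0.67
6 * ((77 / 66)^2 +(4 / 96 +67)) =4925 / 12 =410.42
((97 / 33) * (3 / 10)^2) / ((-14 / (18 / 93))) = -873 / 238700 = -0.00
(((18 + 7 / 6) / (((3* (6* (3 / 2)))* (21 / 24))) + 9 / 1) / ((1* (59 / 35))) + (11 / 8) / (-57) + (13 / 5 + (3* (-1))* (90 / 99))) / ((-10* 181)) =-0.00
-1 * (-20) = 20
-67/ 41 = -1.63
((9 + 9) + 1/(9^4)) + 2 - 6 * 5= -65609/6561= -10.00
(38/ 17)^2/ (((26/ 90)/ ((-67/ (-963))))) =483740/ 401999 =1.20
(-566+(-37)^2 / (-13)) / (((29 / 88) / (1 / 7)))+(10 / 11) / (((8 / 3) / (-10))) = -17093397 / 58058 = -294.42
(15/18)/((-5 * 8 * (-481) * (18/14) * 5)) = 7/1038960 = 0.00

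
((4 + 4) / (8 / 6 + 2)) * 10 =24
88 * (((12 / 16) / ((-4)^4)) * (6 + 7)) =429 / 128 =3.35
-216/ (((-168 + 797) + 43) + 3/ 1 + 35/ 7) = -27/ 85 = -0.32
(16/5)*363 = 5808/5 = 1161.60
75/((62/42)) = 1575/31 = 50.81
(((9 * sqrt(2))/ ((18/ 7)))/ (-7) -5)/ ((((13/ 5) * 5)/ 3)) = -15/ 13 -3 * sqrt(2)/ 26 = -1.32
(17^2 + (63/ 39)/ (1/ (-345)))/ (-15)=3488/ 195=17.89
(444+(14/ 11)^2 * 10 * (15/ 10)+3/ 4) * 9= 2043171/ 484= 4221.43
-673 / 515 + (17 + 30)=23532 / 515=45.69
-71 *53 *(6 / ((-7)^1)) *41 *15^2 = 208282050 / 7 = 29754578.57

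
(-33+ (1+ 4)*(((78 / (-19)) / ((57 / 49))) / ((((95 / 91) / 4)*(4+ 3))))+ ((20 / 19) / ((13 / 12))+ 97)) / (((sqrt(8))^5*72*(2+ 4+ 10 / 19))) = 616513*sqrt(2) / 1340771328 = 0.00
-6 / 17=-0.35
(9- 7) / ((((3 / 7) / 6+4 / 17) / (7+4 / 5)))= 18564 / 365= 50.86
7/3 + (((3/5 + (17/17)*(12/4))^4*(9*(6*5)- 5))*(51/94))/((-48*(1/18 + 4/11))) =-1752290542/1462875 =-1197.84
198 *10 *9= 17820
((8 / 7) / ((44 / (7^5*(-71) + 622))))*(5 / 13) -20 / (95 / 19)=-11918.84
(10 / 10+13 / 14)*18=243 / 7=34.71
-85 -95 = -180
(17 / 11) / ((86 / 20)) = 0.36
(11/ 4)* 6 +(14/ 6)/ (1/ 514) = 7295/ 6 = 1215.83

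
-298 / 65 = -4.58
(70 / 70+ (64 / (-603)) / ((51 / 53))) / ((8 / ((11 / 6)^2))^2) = 400592401 / 2550776832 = 0.16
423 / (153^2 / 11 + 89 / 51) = 237303 / 1194838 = 0.20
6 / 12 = 1 / 2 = 0.50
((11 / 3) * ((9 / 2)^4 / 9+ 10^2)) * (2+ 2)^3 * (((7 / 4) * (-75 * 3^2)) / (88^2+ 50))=-4483325 / 866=-5177.05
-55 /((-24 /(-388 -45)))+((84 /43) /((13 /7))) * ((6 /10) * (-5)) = -13354921 /13416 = -995.45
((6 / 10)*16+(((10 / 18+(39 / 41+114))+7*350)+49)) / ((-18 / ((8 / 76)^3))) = -19365908 / 113893695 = -0.17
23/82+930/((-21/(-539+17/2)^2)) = -3576978397/287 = -12463339.36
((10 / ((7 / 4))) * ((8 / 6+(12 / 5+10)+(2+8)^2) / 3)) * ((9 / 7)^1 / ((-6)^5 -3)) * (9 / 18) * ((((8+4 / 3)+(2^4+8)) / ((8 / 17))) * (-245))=7250500 / 23337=310.69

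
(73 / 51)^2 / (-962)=-5329 / 2502162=-0.00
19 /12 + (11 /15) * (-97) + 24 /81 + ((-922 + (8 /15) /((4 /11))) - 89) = -116509 /108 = -1078.79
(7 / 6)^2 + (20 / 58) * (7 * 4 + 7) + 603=643553 / 1044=616.43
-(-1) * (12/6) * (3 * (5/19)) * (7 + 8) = 450/19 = 23.68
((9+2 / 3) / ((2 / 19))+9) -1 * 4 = 96.83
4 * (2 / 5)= 8 / 5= 1.60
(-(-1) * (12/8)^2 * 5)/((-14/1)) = -45/56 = -0.80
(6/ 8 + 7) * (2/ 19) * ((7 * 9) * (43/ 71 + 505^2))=17681307777/ 1349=13106973.89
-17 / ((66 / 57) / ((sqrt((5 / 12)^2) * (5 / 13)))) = -8075 / 3432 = -2.35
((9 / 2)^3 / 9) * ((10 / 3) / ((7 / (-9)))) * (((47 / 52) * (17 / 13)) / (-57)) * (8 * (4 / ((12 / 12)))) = 647190 / 22477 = 28.79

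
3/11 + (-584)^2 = 341056.27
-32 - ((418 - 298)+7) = -159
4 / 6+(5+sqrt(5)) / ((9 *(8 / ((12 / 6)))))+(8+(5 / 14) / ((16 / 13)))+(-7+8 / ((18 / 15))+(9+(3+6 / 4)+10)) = sqrt(5) / 36+65041 / 2016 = 32.32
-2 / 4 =-1 / 2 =-0.50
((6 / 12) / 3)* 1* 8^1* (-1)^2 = 4 / 3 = 1.33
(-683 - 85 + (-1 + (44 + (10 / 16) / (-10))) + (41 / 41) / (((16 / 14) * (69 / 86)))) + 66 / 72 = -798253 / 1104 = -723.06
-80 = -80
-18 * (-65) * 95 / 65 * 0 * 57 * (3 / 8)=0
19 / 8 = 2.38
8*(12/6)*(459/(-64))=-459/4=-114.75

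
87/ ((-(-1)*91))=87/ 91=0.96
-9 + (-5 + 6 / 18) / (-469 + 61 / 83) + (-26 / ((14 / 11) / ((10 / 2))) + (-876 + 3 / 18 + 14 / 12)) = -402297899 / 408093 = -985.80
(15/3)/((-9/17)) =-85/9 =-9.44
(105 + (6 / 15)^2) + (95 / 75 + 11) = 8807 / 75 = 117.43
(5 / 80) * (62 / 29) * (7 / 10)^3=10633 / 232000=0.05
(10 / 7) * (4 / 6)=20 / 21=0.95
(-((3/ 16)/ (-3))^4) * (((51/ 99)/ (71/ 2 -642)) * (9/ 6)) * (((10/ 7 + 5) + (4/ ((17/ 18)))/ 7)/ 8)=837/ 48969023488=0.00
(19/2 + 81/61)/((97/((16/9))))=10568/53253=0.20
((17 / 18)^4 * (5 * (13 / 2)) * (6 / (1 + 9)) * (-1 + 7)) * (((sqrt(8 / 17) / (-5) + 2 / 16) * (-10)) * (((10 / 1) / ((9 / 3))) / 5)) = -5428865 / 69984 + 63869 * sqrt(34) / 4374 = 7.57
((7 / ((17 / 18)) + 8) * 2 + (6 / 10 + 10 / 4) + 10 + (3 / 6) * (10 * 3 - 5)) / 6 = 2398 / 255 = 9.40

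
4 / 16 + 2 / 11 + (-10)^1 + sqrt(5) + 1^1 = -377 / 44 + sqrt(5) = -6.33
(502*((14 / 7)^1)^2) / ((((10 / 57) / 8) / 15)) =1373472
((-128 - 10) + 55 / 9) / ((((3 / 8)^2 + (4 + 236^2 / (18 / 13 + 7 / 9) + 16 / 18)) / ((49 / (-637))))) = 19219904 / 48804571049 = 0.00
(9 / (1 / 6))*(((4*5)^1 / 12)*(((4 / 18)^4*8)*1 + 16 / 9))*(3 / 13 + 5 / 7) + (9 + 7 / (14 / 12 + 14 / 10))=120110051 / 729729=164.60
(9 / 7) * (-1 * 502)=-4518 / 7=-645.43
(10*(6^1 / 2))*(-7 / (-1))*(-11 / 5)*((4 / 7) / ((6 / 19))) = -836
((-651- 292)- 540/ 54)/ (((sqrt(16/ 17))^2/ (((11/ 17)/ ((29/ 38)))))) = -199177/ 232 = -858.52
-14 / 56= -1 / 4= -0.25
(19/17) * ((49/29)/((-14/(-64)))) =8.63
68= 68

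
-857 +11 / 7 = -5988 / 7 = -855.43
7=7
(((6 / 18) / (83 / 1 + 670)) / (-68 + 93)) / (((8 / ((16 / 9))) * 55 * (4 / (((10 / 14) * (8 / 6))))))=2 / 117411525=0.00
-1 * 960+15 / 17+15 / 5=-16254 / 17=-956.12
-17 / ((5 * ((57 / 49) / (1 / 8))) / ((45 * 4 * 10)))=-12495 / 19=-657.63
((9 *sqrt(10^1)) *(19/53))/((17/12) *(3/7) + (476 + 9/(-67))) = 320796 *sqrt(10)/47374739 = 0.02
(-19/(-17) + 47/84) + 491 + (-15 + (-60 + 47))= 663559/1428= 464.68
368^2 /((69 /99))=194304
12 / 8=3 / 2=1.50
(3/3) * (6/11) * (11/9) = 2/3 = 0.67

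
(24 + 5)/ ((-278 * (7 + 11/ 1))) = -29/ 5004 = -0.01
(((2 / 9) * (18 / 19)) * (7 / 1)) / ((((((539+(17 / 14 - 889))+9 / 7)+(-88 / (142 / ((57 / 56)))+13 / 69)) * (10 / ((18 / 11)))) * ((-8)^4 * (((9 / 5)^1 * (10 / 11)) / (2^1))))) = -240051 / 1160743792640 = -0.00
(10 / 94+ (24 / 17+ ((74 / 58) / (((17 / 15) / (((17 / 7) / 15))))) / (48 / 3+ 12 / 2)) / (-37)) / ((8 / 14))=8978359 / 75444776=0.12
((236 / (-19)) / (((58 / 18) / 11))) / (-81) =2596 / 4959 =0.52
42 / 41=1.02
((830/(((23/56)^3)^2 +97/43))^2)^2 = 1467908008820561803498341390603601308777070827808132956160000/80777808376722511788994115056436261941554100283761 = 18172169291.53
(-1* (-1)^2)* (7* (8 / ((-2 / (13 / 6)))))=182 / 3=60.67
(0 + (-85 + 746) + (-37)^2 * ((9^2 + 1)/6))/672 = 1816/63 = 28.83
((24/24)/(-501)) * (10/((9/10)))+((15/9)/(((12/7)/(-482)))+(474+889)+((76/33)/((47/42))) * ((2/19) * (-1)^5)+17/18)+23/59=123163150921/137538027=895.48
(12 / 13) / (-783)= -4 / 3393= -0.00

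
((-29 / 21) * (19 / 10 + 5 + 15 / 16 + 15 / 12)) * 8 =-21083 / 210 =-100.40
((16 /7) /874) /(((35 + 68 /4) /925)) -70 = -2781840 /39767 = -69.95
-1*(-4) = 4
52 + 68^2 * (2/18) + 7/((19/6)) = 97126/171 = 567.99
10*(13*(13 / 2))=845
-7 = -7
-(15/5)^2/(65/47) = -423/65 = -6.51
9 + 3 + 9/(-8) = 87/8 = 10.88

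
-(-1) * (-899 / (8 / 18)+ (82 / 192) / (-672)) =-130491689 / 64512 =-2022.75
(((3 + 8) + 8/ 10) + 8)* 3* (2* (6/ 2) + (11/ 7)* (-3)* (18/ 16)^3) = -42.31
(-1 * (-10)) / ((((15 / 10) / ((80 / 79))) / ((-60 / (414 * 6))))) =-0.16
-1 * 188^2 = -35344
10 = 10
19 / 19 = 1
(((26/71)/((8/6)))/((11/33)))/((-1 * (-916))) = 117/130072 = 0.00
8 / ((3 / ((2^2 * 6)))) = 64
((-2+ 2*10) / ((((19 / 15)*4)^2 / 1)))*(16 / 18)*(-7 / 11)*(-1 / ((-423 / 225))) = -39375 / 186637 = -0.21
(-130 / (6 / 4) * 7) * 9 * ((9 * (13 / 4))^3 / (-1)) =2186201745 / 16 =136637609.06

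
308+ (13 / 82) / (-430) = 10860067 / 35260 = 308.00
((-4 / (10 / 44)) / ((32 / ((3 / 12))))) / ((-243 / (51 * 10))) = 187 / 648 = 0.29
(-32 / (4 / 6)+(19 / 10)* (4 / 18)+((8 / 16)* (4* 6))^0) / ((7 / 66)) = -46112 / 105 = -439.16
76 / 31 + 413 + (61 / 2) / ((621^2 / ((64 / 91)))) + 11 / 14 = 416.24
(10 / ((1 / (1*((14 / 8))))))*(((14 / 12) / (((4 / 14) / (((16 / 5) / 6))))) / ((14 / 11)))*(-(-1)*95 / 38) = 2695 / 36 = 74.86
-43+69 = 26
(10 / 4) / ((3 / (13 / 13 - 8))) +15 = 55 / 6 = 9.17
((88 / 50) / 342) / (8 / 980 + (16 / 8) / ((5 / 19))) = 539 / 796860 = 0.00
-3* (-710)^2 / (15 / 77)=-7763140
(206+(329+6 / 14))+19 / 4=540.18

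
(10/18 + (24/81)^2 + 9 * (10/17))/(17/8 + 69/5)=2943320/7894341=0.37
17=17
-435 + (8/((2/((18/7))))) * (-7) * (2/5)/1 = -2319/5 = -463.80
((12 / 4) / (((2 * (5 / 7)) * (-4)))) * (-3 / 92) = 63 / 3680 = 0.02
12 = 12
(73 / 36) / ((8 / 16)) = 73 / 18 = 4.06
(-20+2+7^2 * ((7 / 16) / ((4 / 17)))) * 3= 14037 / 64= 219.33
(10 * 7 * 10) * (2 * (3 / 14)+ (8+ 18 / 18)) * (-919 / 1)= -6065400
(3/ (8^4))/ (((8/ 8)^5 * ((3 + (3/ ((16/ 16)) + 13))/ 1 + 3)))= 3/ 90112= 0.00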